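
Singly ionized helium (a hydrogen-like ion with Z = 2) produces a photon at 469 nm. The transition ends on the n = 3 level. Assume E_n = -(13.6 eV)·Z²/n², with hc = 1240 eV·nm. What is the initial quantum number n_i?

n_i = 4

The photon energy is ΔE = hc/λ = 1240 / 469 = 2.644 eV.
With Z = 2, ΔE = 54.40 × (1/n_f² − 1/n_i²), so 1/n_f² − 1/n_i² = 0.04860.
With n_f = 3: 1/n_i² = 1/9 − 0.04860 = 0.06251, so n_i ≈ 4.00.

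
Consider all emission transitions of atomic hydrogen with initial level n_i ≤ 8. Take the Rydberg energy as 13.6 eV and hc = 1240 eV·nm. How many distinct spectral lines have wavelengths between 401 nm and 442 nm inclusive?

2

Enumerate all n_i → n_f pairs with 1 ≤ n_f < n_i ≤ 8 and compute λ = 1240 / [13.6·1·(1/n_f² − 1/n_i²)].
Lines falling in [401, 442] nm: 6→2 (410.3 nm), 5→2 (434.2 nm).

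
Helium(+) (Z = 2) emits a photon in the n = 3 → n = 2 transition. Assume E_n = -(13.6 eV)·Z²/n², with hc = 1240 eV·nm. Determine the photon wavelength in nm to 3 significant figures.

For Z = 2 the level energies scale as Z², so the effective Rydberg energy is 13.6 × 4 = 54.40 eV.
ΔE = 54.40 × (1/2² − 1/3²) = 54.40 × 0.1389 = 7.556 eV.
λ = hc/ΔE = 1240 / 7.556 = 164 nm.

164 nm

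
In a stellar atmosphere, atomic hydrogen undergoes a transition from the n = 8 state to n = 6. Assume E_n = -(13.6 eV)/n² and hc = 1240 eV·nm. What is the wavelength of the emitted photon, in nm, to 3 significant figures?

7500 nm

ΔE = 13.60 × (1/6² − 1/8²) = 13.60 × 0.01215 = 0.1653 eV.
λ = hc/ΔE = 1240 / 0.1653 = 7500 nm.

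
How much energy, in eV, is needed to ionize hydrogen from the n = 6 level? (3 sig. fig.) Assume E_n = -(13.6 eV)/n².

E_6 = −13.60/36 = −0.378 eV, so ionization (to E = 0) requires 0.378 eV.

0.378 eV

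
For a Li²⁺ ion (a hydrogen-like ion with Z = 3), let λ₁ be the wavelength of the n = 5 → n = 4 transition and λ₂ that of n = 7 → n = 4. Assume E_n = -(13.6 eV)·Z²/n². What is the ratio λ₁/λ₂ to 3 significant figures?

λ ∝ 1/ΔE ∝ 1/(1/n_f² − 1/n_i²), and the Z² and hc factors cancel in the ratio.
λ₁/λ₂ = (1/4² − 1/7²)/(1/4² − 1/5²) = 0.04209/0.02250 = 1.87.

1.87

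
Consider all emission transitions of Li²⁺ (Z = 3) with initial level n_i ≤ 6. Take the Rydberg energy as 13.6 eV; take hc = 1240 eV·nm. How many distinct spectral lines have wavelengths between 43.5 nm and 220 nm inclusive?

7

Enumerate all n_i → n_f pairs with 1 ≤ n_f < n_i ≤ 6 and compute λ = 1240 / [13.6·9·(1/n_f² − 1/n_i²)].
Lines falling in [43.5, 220] nm: 6→2 (45.59 nm), 5→2 (48.24 nm), 4→2 (54.03 nm), 3→2 (72.94 nm), 6→3 (121.6 nm), 5→3 (142.5 nm), 4→3 (208.4 nm).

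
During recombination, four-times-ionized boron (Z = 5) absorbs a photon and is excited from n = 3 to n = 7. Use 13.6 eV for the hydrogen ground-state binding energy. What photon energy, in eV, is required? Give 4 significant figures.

The Bohr energies scale as Z², so for Z = 5: E_n = −340.0/n² eV.
E_7 = −340.0/49 = −6.939 eV and E_3 = −340.0/9 = −37.78 eV.
The photon energy is |E_7 − E_3| = 30.84 eV.

30.84 eV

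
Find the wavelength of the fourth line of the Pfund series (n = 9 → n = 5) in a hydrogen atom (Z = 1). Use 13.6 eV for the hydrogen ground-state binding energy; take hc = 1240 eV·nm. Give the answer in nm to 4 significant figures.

3297 nm

The Pfund series terminates on n_f = 5; the fourth line has n_i = 5+4 = 9.
ΔE = 13.60 × (1/5² − 1/9²) = 0.3761 eV.
λ = 1240 / 0.3761 = 3297 nm.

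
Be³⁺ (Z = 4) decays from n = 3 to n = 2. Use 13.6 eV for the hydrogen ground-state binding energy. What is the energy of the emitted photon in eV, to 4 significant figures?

The Bohr energies scale as Z², so for Z = 4: E_n = −217.6/n² eV.
E_3 = −217.6/9 = −24.18 eV and E_2 = −217.6/4 = −54.40 eV.
The photon energy is |E_3 − E_2| = 30.22 eV.

30.22 eV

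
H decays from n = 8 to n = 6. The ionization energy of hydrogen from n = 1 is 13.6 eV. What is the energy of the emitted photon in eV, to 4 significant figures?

E_8 = −13.60/64 = −0.2125 eV and E_6 = −13.60/36 = −0.3778 eV.
The photon energy is |E_8 − E_6| = 0.1653 eV.

0.1653 eV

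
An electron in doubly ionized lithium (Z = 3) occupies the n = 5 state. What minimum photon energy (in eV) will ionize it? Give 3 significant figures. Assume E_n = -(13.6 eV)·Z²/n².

4.90 eV

E_n = −13.6 Z²/n² = −122.4/n² eV for Z = 3.
E_5 = −122.4/25 = −4.90 eV, so ionization (to E = 0) requires 4.90 eV.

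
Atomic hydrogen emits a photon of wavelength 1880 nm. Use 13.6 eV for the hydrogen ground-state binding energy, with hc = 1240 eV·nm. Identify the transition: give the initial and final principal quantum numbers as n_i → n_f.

The photon energy is ΔE = hc/λ = 1240 / 1880 = 0.6596 eV.
With Z = 1, ΔE = 13.60 × (1/n_f² − 1/n_i²), so 1/n_f² − 1/n_i² = 0.04850.
Trying n_f = 3 gives 1/n_i² = 0.06261, i.e. n_i ≈ 4; this pair matches.

n_i = 4, n_f = 3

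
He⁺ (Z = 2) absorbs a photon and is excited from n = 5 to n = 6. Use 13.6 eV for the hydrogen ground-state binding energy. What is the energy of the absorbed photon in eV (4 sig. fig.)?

The Bohr energies scale as Z², so for Z = 2: E_n = −54.40/n² eV.
E_6 = −54.40/36 = −1.511 eV and E_5 = −54.40/25 = −2.176 eV.
The photon energy is |E_6 − E_5| = 0.6649 eV.

0.6649 eV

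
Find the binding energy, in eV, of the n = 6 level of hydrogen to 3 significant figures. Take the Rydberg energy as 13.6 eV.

E_6 = −13.60/36 = −0.378 eV, so ionization (to E = 0) requires 0.378 eV.

0.378 eV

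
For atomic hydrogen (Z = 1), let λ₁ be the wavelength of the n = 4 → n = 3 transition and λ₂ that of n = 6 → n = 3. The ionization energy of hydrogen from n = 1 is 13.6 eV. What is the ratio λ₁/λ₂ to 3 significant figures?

λ ∝ 1/ΔE ∝ 1/(1/n_f² − 1/n_i²), and the Z² and hc factors cancel in the ratio.
λ₁/λ₂ = (1/3² − 1/6²)/(1/3² − 1/4²) = 0.08333/0.04861 = 1.71.

1.71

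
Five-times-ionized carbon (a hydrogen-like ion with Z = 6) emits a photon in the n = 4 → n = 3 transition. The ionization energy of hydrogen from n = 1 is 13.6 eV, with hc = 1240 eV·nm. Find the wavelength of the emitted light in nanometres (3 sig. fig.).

52.1 nm

For Z = 6 the level energies scale as Z², so the effective Rydberg energy is 13.6 × 36 = 489.6 eV.
ΔE = 489.6 × (1/3² − 1/4²) = 489.6 × 0.04861 = 23.80 eV.
λ = hc/ΔE = 1240 / 23.80 = 52.1 nm.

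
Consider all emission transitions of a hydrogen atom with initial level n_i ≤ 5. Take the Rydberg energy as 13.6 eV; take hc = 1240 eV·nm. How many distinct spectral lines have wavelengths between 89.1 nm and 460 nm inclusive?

5

Enumerate all n_i → n_f pairs with 1 ≤ n_f < n_i ≤ 5 and compute λ = 1240 / [13.6·1·(1/n_f² − 1/n_i²)].
Lines falling in [89.1, 460] nm: 5→1 (94.98 nm), 4→1 (97.25 nm), 3→1 (102.6 nm), 2→1 (121.6 nm), 5→2 (434.2 nm).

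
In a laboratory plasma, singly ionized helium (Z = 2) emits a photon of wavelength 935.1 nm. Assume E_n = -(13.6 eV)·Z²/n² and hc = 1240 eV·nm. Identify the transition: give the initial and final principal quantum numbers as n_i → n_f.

n_i = 8, n_f = 5

The photon energy is ΔE = hc/λ = 1240 / 935.1 = 1.326 eV.
With Z = 2, ΔE = 54.40 × (1/n_f² − 1/n_i²), so 1/n_f² − 1/n_i² = 0.02438.
Trying n_f = 5 gives 1/n_i² = 0.01562, i.e. n_i ≈ 8; this pair matches.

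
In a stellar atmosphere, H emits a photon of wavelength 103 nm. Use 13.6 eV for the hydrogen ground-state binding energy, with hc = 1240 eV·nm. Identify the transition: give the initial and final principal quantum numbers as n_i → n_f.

n_i = 3, n_f = 1

The photon energy is ΔE = hc/λ = 1240 / 103 = 12.04 eV.
With Z = 1, ΔE = 13.60 × (1/n_f² − 1/n_i²), so 1/n_f² − 1/n_i² = 0.8852.
Trying n_f = 1 gives 1/n_i² = 0.1148, i.e. n_i ≈ 3; this pair matches.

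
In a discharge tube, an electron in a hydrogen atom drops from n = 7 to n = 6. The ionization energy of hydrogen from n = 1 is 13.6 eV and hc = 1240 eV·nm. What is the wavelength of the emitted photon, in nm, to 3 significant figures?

ΔE = 13.60 × (1/6² − 1/7²) = 13.60 × 0.007370 = 0.1002 eV.
λ = hc/ΔE = 1240 / 0.1002 = 12400 nm.

12400 nm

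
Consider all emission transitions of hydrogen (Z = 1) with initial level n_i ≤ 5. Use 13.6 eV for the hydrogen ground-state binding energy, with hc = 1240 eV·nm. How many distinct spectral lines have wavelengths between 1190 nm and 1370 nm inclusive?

1

Enumerate all n_i → n_f pairs with 1 ≤ n_f < n_i ≤ 5 and compute λ = 1240 / [13.6·1·(1/n_f² − 1/n_i²)].
Lines falling in [1190, 1370] nm: 5→3 (1282 nm).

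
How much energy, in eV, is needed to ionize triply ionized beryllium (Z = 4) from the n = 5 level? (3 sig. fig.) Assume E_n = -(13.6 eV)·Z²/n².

8.70 eV

E_n = −13.6 Z²/n² = −217.6/n² eV for Z = 4.
E_5 = −217.6/25 = −8.70 eV, so ionization (to E = 0) requires 8.70 eV.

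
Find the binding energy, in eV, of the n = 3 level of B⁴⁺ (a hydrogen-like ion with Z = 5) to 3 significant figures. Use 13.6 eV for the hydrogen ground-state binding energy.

37.8 eV

E_n = −13.6 Z²/n² = −340.0/n² eV for Z = 5.
E_3 = −340.0/9 = −37.8 eV, so ionization (to E = 0) requires 37.8 eV.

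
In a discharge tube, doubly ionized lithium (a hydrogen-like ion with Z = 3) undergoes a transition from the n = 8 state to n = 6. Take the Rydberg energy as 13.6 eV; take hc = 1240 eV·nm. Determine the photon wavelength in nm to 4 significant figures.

For Z = 3 the level energies scale as Z², so the effective Rydberg energy is 13.6 × 9 = 122.4 eV.
ΔE = 122.4 × (1/6² − 1/8²) = 122.4 × 0.01215 = 1.488 eV.
λ = hc/ΔE = 1240 / 1.488 = 833.6 nm.

833.6 nm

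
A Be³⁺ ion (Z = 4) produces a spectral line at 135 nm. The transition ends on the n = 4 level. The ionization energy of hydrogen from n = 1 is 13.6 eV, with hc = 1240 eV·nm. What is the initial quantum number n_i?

The photon energy is ΔE = hc/λ = 1240 / 135 = 9.185 eV.
With Z = 4, ΔE = 217.6 × (1/n_f² − 1/n_i²), so 1/n_f² − 1/n_i² = 0.04221.
With n_f = 4: 1/n_i² = 1/16 − 0.04221 = 0.02029, so n_i ≈ 7.02.

n_i = 7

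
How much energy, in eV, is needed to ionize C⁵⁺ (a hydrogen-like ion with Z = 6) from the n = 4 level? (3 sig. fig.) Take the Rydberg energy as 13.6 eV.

30.6 eV

E_n = −13.6 Z²/n² = −489.6/n² eV for Z = 6.
E_4 = −489.6/16 = −30.6 eV, so ionization (to E = 0) requires 30.6 eV.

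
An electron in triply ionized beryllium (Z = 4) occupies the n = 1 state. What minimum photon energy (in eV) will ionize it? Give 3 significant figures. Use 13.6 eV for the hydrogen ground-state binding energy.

E_n = −13.6 Z²/n² = −217.6/n² eV for Z = 4.
E_1 = −217.6/1 = −218 eV, so ionization (to E = 0) requires 218 eV.

218 eV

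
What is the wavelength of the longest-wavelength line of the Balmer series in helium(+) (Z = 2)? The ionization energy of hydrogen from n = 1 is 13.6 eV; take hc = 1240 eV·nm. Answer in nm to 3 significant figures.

164 nm

The Balmer series terminates on n_f = 2; the first line has n_i = 2+1 = 3.
ΔE = 54.40 × (1/2² − 1/3²) = 7.556 eV.
λ = 1240 / 7.556 = 164 nm.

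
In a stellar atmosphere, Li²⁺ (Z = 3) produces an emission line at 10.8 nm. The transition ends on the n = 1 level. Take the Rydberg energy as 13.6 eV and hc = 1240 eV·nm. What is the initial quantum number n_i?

The photon energy is ΔE = hc/λ = 1240 / 10.8 = 114.8 eV.
With Z = 3, ΔE = 122.4 × (1/n_f² − 1/n_i²), so 1/n_f² − 1/n_i² = 0.9380.
With n_f = 1: 1/n_i² = 1/1 − 0.9380 = 0.06197, so n_i ≈ 4.02.

n_i = 4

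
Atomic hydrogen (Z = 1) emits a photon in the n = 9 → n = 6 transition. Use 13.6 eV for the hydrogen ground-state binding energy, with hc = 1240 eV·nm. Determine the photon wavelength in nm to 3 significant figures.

5910 nm

ΔE = 13.60 × (1/6² − 1/9²) = 13.60 × 0.01543 = 0.2099 eV.
λ = hc/ΔE = 1240 / 0.2099 = 5910 nm.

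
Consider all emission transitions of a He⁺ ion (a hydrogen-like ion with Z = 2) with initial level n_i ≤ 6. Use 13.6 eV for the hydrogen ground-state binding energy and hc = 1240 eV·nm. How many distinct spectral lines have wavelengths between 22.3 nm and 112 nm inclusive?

Enumerate all n_i → n_f pairs with 1 ≤ n_f < n_i ≤ 6 and compute λ = 1240 / [13.6·4·(1/n_f² − 1/n_i²)].
Lines falling in [22.3, 112] nm: 6→1 (23.45 nm), 5→1 (23.74 nm), 4→1 (24.31 nm), 3→1 (25.64 nm), 2→1 (30.39 nm), 6→2 (102.6 nm), 5→2 (108.5 nm).

7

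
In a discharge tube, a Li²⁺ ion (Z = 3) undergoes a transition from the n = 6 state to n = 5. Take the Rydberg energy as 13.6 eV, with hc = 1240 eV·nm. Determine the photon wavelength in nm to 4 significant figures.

828.9 nm

For Z = 3 the level energies scale as Z², so the effective Rydberg energy is 13.6 × 9 = 122.4 eV.
ΔE = 122.4 × (1/5² − 1/6²) = 122.4 × 0.01222 = 1.496 eV.
λ = hc/ΔE = 1240 / 1.496 = 828.9 nm.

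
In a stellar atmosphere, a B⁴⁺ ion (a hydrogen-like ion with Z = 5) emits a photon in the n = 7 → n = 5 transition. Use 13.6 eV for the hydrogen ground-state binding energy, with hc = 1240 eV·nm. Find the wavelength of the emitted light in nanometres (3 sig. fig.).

For Z = 5 the level energies scale as Z², so the effective Rydberg energy is 13.6 × 25 = 340.0 eV.
ΔE = 340.0 × (1/5² − 1/7²) = 340.0 × 0.01959 = 6.661 eV.
λ = hc/ΔE = 1240 / 6.661 = 186 nm.

186 nm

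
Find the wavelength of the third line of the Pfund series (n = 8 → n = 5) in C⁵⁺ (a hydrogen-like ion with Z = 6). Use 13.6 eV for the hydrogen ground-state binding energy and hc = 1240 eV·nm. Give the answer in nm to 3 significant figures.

104 nm

The Pfund series terminates on n_f = 5; the third line has n_i = 5+3 = 8.
ΔE = 489.6 × (1/5² − 1/8²) = 11.93 eV.
λ = 1240 / 11.93 = 104 nm.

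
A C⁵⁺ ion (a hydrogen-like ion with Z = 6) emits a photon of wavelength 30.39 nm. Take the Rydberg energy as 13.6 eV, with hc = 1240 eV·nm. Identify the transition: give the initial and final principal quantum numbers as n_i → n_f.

The photon energy is ΔE = hc/λ = 1240 / 30.39 = 40.80 eV.
With Z = 6, ΔE = 489.6 × (1/n_f² − 1/n_i²), so 1/n_f² − 1/n_i² = 0.08334.
Trying n_f = 3 gives 1/n_i² = 0.02777, i.e. n_i ≈ 6; this pair matches.

n_i = 6, n_f = 3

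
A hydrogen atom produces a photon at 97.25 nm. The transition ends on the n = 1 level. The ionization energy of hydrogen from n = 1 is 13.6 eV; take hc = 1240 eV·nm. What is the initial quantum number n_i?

The photon energy is ΔE = hc/λ = 1240 / 97.25 = 12.75 eV.
With Z = 1, ΔE = 13.60 × (1/n_f² − 1/n_i²), so 1/n_f² − 1/n_i² = 0.9375.
With n_f = 1: 1/n_i² = 1/1 − 0.9375 = 0.06245, so n_i ≈ 4.00.

n_i = 4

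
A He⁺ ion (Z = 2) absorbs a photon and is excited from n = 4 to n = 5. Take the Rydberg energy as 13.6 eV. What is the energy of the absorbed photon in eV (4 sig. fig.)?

The Bohr energies scale as Z², so for Z = 2: E_n = −54.40/n² eV.
E_5 = −54.40/25 = −2.176 eV and E_4 = −54.40/16 = −3.400 eV.
The photon energy is |E_5 − E_4| = 1.224 eV.

1.224 eV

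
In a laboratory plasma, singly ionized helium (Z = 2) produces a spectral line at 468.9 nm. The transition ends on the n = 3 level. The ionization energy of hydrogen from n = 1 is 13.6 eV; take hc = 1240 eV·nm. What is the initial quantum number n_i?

The photon energy is ΔE = hc/λ = 1240 / 468.9 = 2.644 eV.
With Z = 2, ΔE = 54.40 × (1/n_f² − 1/n_i²), so 1/n_f² − 1/n_i² = 0.04861.
With n_f = 3: 1/n_i² = 1/9 − 0.04861 = 0.06250, so n_i ≈ 4.00.

n_i = 4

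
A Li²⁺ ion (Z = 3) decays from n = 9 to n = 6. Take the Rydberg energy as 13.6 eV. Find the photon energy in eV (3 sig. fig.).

1.89 eV

The Bohr energies scale as Z², so for Z = 3: E_n = −122.4/n² eV.
E_9 = −122.4/81 = −1.511 eV and E_6 = −122.4/36 = −3.400 eV.
The photon energy is |E_9 − E_6| = 1.89 eV.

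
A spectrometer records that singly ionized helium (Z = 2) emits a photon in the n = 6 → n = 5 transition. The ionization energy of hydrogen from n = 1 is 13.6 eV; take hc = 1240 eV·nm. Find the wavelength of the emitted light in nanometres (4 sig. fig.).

1865 nm

For Z = 2 the level energies scale as Z², so the effective Rydberg energy is 13.6 × 4 = 54.40 eV.
ΔE = 54.40 × (1/5² − 1/6²) = 54.40 × 0.01222 = 0.6649 eV.
λ = hc/ΔE = 1240 / 0.6649 = 1865 nm.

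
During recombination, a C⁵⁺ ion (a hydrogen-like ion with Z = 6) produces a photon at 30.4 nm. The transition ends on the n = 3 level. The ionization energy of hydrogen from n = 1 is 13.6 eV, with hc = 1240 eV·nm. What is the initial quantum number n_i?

The photon energy is ΔE = hc/λ = 1240 / 30.4 = 40.79 eV.
With Z = 6, ΔE = 489.6 × (1/n_f² − 1/n_i²), so 1/n_f² − 1/n_i² = 0.08331.
With n_f = 3: 1/n_i² = 1/9 − 0.08331 = 0.02780, so n_i ≈ 6.00.

n_i = 6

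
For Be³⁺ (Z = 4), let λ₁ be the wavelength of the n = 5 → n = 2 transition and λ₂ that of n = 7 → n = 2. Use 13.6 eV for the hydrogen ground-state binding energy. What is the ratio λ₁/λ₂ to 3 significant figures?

1.09

λ ∝ 1/ΔE ∝ 1/(1/n_f² − 1/n_i²), and the Z² and hc factors cancel in the ratio.
λ₁/λ₂ = (1/2² − 1/7²)/(1/2² − 1/5²) = 0.2296/0.2100 = 1.09.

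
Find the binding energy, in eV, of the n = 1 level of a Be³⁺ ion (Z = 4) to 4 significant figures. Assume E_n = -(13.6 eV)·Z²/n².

E_n = −13.6 Z²/n² = −217.6/n² eV for Z = 4.
E_1 = −217.6/1 = −217.6 eV, so ionization (to E = 0) requires 217.6 eV.

217.6 eV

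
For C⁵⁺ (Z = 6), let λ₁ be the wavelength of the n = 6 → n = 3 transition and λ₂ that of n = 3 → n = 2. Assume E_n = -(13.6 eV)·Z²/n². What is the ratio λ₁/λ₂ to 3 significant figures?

λ ∝ 1/ΔE ∝ 1/(1/n_f² − 1/n_i²), and the Z² and hc factors cancel in the ratio.
λ₁/λ₂ = (1/2² − 1/3²)/(1/3² − 1/6²) = 0.1389/0.08333 = 1.67.

1.67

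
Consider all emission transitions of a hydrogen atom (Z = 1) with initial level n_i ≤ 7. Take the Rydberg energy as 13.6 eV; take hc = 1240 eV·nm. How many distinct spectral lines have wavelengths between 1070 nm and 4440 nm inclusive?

Enumerate all n_i → n_f pairs with 1 ≤ n_f < n_i ≤ 7 and compute λ = 1240 / [13.6·1·(1/n_f² − 1/n_i²)].
Lines falling in [1070, 4440] nm: 6→3 (1094 nm), 5→3 (1282 nm), 4→3 (1876 nm), 7→4 (2166 nm), 6→4 (2626 nm), 5→4 (4052 nm).

6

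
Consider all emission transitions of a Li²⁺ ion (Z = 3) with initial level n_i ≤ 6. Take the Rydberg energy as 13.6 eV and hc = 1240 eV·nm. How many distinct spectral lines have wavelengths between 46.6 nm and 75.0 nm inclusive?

3

Enumerate all n_i → n_f pairs with 1 ≤ n_f < n_i ≤ 6 and compute λ = 1240 / [13.6·9·(1/n_f² − 1/n_i²)].
Lines falling in [46.6, 75.0] nm: 5→2 (48.24 nm), 4→2 (54.03 nm), 3→2 (72.94 nm).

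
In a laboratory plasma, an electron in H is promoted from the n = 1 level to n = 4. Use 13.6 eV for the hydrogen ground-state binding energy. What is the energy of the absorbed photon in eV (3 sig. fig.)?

E_4 = −13.60/16 = −0.8500 eV and E_1 = −13.60/1 = −13.60 eV.
The photon energy is |E_4 − E_1| = 12.8 eV.

12.8 eV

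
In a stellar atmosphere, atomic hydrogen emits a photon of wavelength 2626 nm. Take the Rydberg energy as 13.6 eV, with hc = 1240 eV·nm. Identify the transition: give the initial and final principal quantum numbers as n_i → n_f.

n_i = 6, n_f = 4

The photon energy is ΔE = hc/λ = 1240 / 2626 = 0.4722 eV.
With Z = 1, ΔE = 13.60 × (1/n_f² − 1/n_i²), so 1/n_f² − 1/n_i² = 0.03472.
Trying n_f = 4 gives 1/n_i² = 0.02778, i.e. n_i ≈ 6; this pair matches.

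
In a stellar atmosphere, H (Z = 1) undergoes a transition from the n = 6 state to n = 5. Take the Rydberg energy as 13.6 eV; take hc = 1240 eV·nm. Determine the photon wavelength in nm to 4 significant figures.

ΔE = 13.60 × (1/5² − 1/6²) = 13.60 × 0.01222 = 0.1662 eV.
λ = hc/ΔE = 1240 / 0.1662 = 7460 nm.

7460 nm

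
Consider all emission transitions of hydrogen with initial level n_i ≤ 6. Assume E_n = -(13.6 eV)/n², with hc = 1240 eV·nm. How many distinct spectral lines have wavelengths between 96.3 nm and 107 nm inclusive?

2

Enumerate all n_i → n_f pairs with 1 ≤ n_f < n_i ≤ 6 and compute λ = 1240 / [13.6·1·(1/n_f² − 1/n_i²)].
Lines falling in [96.3, 107] nm: 4→1 (97.25 nm), 3→1 (102.6 nm).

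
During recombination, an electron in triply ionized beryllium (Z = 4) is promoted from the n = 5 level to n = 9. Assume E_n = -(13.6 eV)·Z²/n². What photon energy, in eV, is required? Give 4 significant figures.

6.018 eV

The Bohr energies scale as Z², so for Z = 4: E_n = −217.6/n² eV.
E_9 = −217.6/81 = −2.686 eV and E_5 = −217.6/25 = −8.704 eV.
The photon energy is |E_9 − E_5| = 6.018 eV.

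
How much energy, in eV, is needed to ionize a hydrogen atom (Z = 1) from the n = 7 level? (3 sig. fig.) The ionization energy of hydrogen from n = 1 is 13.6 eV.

E_7 = −13.60/49 = −0.278 eV, so ionization (to E = 0) requires 0.278 eV.

0.278 eV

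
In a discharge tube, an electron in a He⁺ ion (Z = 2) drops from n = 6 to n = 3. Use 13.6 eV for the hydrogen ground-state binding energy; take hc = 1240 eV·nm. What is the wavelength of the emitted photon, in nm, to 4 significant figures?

For Z = 2 the level energies scale as Z², so the effective Rydberg energy is 13.6 × 4 = 54.40 eV.
ΔE = 54.40 × (1/3² − 1/6²) = 54.40 × 0.08333 = 4.533 eV.
λ = hc/ΔE = 1240 / 4.533 = 273.5 nm.

273.5 nm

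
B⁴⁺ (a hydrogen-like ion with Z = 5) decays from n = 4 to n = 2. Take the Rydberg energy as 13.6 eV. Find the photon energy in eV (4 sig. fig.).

63.75 eV

The Bohr energies scale as Z², so for Z = 5: E_n = −340.0/n² eV.
E_4 = −340.0/16 = −21.25 eV and E_2 = −340.0/4 = −85.00 eV.
The photon energy is |E_4 − E_2| = 63.75 eV.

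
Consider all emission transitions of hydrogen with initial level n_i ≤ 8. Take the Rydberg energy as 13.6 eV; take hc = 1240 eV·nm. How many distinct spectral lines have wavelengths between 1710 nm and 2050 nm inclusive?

2

Enumerate all n_i → n_f pairs with 1 ≤ n_f < n_i ≤ 8 and compute λ = 1240 / [13.6·1·(1/n_f² − 1/n_i²)].
Lines falling in [1710, 2050] nm: 4→3 (1876 nm), 8→4 (1945 nm).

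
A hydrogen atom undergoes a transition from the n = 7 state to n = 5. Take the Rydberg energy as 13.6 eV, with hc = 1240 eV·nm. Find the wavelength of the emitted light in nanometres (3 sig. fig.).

ΔE = 13.60 × (1/5² − 1/7²) = 13.60 × 0.01959 = 0.2664 eV.
λ = hc/ΔE = 1240 / 0.2664 = 4650 nm.

4650 nm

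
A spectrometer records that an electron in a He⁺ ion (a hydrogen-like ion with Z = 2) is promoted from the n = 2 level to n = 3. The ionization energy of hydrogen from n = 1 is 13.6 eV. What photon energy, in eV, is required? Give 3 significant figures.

The Bohr energies scale as Z², so for Z = 2: E_n = −54.40/n² eV.
E_3 = −54.40/9 = −6.044 eV and E_2 = −54.40/4 = −13.60 eV.
The photon energy is |E_3 − E_2| = 7.56 eV.

7.56 eV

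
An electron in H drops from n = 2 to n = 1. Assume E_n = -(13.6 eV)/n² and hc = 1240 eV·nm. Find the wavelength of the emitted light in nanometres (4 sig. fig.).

121.6 nm

ΔE = 13.60 × (1/1² − 1/2²) = 13.60 × 0.7500 = 10.20 eV.
λ = hc/ΔE = 1240 / 10.20 = 121.6 nm.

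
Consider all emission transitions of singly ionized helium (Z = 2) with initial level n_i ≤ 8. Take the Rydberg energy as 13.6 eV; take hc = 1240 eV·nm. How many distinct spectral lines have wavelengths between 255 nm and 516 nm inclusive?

4

Enumerate all n_i → n_f pairs with 1 ≤ n_f < n_i ≤ 8 and compute λ = 1240 / [13.6·4·(1/n_f² − 1/n_i²)].
Lines falling in [255, 516] nm: 6→3 (273.5 nm), 5→3 (320.5 nm), 4→3 (468.9 nm), 8→4 (486.3 nm).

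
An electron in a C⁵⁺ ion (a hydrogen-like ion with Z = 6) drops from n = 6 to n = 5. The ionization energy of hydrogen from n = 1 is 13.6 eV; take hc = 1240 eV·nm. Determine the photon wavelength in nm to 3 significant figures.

207 nm

For Z = 6 the level energies scale as Z², so the effective Rydberg energy is 13.6 × 36 = 489.6 eV.
ΔE = 489.6 × (1/5² − 1/6²) = 489.6 × 0.01222 = 5.984 eV.
λ = hc/ΔE = 1240 / 5.984 = 207 nm.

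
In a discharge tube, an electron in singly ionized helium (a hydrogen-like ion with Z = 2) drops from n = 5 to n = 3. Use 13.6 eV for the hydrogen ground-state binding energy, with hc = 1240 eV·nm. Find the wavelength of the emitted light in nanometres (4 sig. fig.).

320.5 nm

For Z = 2 the level energies scale as Z², so the effective Rydberg energy is 13.6 × 4 = 54.40 eV.
ΔE = 54.40 × (1/3² − 1/5²) = 54.40 × 0.07111 = 3.868 eV.
λ = hc/ΔE = 1240 / 3.868 = 320.5 nm.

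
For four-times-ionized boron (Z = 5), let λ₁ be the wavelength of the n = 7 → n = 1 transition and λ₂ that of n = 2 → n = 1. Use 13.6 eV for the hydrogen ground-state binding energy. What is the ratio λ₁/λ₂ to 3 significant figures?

λ ∝ 1/ΔE ∝ 1/(1/n_f² − 1/n_i²), and the Z² and hc factors cancel in the ratio.
λ₁/λ₂ = (1/1² − 1/2²)/(1/1² − 1/7²) = 0.7500/0.9796 = 0.766.

0.766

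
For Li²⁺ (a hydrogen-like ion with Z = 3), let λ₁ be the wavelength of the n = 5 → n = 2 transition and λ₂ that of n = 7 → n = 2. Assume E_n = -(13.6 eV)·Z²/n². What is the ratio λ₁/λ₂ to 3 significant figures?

1.09

λ ∝ 1/ΔE ∝ 1/(1/n_f² − 1/n_i²), and the Z² and hc factors cancel in the ratio.
λ₁/λ₂ = (1/2² − 1/7²)/(1/2² − 1/5²) = 0.2296/0.2100 = 1.09.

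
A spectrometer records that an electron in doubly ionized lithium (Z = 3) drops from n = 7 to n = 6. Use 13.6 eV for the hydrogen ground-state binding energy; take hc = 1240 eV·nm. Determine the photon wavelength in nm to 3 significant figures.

1370 nm

For Z = 3 the level energies scale as Z², so the effective Rydberg energy is 13.6 × 9 = 122.4 eV.
ΔE = 122.4 × (1/6² − 1/7²) = 122.4 × 0.007370 = 0.9020 eV.
λ = hc/ΔE = 1240 / 0.9020 = 1370 nm.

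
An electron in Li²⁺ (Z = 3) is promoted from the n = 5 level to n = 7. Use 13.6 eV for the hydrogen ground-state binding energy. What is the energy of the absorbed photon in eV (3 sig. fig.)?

2.40 eV

The Bohr energies scale as Z², so for Z = 3: E_n = −122.4/n² eV.
E_7 = −122.4/49 = −2.498 eV and E_5 = −122.4/25 = −4.896 eV.
The photon energy is |E_7 − E_5| = 2.40 eV.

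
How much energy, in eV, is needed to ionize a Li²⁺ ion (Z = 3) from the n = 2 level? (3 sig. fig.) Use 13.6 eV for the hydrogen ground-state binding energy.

30.6 eV

E_n = −13.6 Z²/n² = −122.4/n² eV for Z = 3.
E_2 = −122.4/4 = −30.6 eV, so ionization (to E = 0) requires 30.6 eV.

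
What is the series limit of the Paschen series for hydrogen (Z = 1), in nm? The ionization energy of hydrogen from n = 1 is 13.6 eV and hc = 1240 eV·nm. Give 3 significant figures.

The Paschen series has lower level n_f = 3; the series limit corresponds to n_i → ∞.
ΔE_max = 13.6 × 1 / 3² = 1.511 eV.
λ_min = 1240 / 1.511 = 821 nm.

821 nm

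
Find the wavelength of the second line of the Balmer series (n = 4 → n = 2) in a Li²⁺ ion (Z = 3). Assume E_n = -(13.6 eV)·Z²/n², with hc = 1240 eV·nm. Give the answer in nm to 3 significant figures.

The Balmer series terminates on n_f = 2; the second line has n_i = 2+2 = 4.
ΔE = 122.4 × (1/2² − 1/4²) = 22.95 eV.
λ = 1240 / 22.95 = 54.0 nm.

54.0 nm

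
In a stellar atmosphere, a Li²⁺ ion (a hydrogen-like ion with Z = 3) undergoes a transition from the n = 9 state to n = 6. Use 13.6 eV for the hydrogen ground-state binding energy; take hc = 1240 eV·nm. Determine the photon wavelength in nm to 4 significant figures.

656.5 nm

For Z = 3 the level energies scale as Z², so the effective Rydberg energy is 13.6 × 9 = 122.4 eV.
ΔE = 122.4 × (1/6² − 1/9²) = 122.4 × 0.01543 = 1.889 eV.
λ = hc/ΔE = 1240 / 1.889 = 656.5 nm.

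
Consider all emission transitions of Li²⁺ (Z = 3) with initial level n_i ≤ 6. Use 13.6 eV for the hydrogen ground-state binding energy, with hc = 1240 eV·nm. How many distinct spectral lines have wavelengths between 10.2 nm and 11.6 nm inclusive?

Enumerate all n_i → n_f pairs with 1 ≤ n_f < n_i ≤ 6 and compute λ = 1240 / [13.6·9·(1/n_f² − 1/n_i²)].
Lines falling in [10.2, 11.6] nm: 6→1 (10.42 nm), 5→1 (10.55 nm), 4→1 (10.81 nm), 3→1 (11.40 nm).

4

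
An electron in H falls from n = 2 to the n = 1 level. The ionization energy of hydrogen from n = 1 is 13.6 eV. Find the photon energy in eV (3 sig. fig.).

10.2 eV

E_2 = −13.60/4 = −3.400 eV and E_1 = −13.60/1 = −13.60 eV.
The photon energy is |E_2 − E_1| = 10.2 eV.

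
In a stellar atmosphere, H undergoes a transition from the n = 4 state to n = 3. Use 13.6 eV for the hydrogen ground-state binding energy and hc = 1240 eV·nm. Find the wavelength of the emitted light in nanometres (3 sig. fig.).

ΔE = 13.60 × (1/3² − 1/4²) = 13.60 × 0.04861 = 0.6611 eV.
λ = hc/ΔE = 1240 / 0.6611 = 1880 nm.
This line belongs to the Paschen series.

1880 nm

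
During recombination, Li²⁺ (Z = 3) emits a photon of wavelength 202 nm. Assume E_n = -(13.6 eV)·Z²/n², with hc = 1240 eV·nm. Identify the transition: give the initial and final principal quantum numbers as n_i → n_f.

n_i = 9, n_f = 4

The photon energy is ΔE = hc/λ = 1240 / 202 = 6.139 eV.
With Z = 3, ΔE = 122.4 × (1/n_f² − 1/n_i²), so 1/n_f² − 1/n_i² = 0.05015.
Trying n_f = 4 gives 1/n_i² = 0.01235, i.e. n_i ≈ 9; this pair matches.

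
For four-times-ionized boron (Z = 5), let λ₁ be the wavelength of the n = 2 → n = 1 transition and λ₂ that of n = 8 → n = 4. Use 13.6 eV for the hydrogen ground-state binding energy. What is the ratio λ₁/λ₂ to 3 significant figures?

λ ∝ 1/ΔE ∝ 1/(1/n_f² − 1/n_i²), and the Z² and hc factors cancel in the ratio.
λ₁/λ₂ = (1/4² − 1/8²)/(1/1² − 1/2²) = 0.04688/0.7500 = 0.0625.

0.0625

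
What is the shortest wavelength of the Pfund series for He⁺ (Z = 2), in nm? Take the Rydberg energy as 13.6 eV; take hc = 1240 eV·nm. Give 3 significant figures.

The Pfund series has lower level n_f = 5; the series limit corresponds to n_i → ∞.
ΔE_max = 13.6 × 4 / 5² = 2.176 eV.
λ_min = 1240 / 2.176 = 570 nm.

570 nm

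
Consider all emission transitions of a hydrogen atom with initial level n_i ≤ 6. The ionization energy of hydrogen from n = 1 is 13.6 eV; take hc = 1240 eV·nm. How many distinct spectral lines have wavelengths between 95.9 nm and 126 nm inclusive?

Enumerate all n_i → n_f pairs with 1 ≤ n_f < n_i ≤ 6 and compute λ = 1240 / [13.6·1·(1/n_f² − 1/n_i²)].
Lines falling in [95.9, 126] nm: 4→1 (97.25 nm), 3→1 (102.6 nm), 2→1 (121.6 nm).

3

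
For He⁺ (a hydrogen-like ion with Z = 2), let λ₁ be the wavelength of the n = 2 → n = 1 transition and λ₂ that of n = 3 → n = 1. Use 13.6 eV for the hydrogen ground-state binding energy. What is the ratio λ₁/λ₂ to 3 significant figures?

1.19

λ ∝ 1/ΔE ∝ 1/(1/n_f² − 1/n_i²), and the Z² and hc factors cancel in the ratio.
λ₁/λ₂ = (1/1² − 1/3²)/(1/1² − 1/2²) = 0.8889/0.7500 = 1.19.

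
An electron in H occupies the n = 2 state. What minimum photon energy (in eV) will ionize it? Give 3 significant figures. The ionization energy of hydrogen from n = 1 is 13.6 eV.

3.40 eV

E_2 = −13.60/4 = −3.40 eV, so ionization (to E = 0) requires 3.40 eV.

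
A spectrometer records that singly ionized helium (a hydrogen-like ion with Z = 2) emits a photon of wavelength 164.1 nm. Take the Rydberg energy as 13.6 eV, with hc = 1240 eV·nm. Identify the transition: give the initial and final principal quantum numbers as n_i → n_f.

The photon energy is ΔE = hc/λ = 1240 / 164.1 = 7.556 eV.
With Z = 2, ΔE = 54.40 × (1/n_f² − 1/n_i²), so 1/n_f² − 1/n_i² = 0.1389.
Trying n_f = 2 gives 1/n_i² = 0.1111, i.e. n_i ≈ 3; this pair matches.

n_i = 3, n_f = 2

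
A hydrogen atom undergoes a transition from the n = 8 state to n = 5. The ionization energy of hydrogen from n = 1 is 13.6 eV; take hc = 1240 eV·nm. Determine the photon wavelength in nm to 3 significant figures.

3740 nm

ΔE = 13.60 × (1/5² − 1/8²) = 13.60 × 0.02438 = 0.3315 eV.
λ = hc/ΔE = 1240 / 0.3315 = 3740 nm.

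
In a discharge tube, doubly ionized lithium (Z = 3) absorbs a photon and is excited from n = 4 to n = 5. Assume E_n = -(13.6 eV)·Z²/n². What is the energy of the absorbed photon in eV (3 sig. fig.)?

The Bohr energies scale as Z², so for Z = 3: E_n = −122.4/n² eV.
E_5 = −122.4/25 = −4.896 eV and E_4 = −122.4/16 = −7.650 eV.
The photon energy is |E_5 − E_4| = 2.75 eV.

2.75 eV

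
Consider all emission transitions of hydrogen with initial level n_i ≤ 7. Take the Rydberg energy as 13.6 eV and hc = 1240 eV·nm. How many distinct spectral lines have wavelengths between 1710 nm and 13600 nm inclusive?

Enumerate all n_i → n_f pairs with 1 ≤ n_f < n_i ≤ 7 and compute λ = 1240 / [13.6·1·(1/n_f² − 1/n_i²)].
Lines falling in [1710, 13600] nm: 4→3 (1876 nm), 7→4 (2166 nm), 6→4 (2626 nm), 5→4 (4052 nm), 7→5 (4654 nm), 6→5 (7460 nm), 7→6 (12370 nm).

7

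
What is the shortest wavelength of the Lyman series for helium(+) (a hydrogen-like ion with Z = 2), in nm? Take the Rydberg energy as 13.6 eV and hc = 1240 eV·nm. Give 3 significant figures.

The Lyman series has lower level n_f = 1; the series limit corresponds to n_i → ∞.
ΔE_max = 13.6 × 4 / 1² = 54.40 eV.
λ_min = 1240 / 54.40 = 22.8 nm.

22.8 nm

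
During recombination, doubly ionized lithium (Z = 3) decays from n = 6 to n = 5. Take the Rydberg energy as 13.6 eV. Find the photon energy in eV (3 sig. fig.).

1.50 eV

The Bohr energies scale as Z², so for Z = 3: E_n = −122.4/n² eV.
E_6 = −122.4/36 = −3.400 eV and E_5 = −122.4/25 = −4.896 eV.
The photon energy is |E_6 − E_5| = 1.50 eV.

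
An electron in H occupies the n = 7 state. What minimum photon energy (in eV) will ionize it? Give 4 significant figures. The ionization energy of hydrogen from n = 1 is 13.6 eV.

0.2776 eV

E_7 = −13.60/49 = −0.2776 eV, so ionization (to E = 0) requires 0.2776 eV.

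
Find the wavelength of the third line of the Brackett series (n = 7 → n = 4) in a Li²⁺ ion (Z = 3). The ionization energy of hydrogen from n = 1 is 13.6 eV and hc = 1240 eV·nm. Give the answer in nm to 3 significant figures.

241 nm

The Brackett series terminates on n_f = 4; the third line has n_i = 4+3 = 7.
ΔE = 122.4 × (1/4² − 1/7²) = 5.152 eV.
λ = 1240 / 5.152 = 241 nm.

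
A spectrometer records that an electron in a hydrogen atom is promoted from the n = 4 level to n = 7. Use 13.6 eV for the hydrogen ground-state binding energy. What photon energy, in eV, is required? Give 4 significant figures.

0.5724 eV

E_7 = −13.60/49 = −0.2776 eV and E_4 = −13.60/16 = −0.8500 eV.
The photon energy is |E_7 − E_4| = 0.5724 eV.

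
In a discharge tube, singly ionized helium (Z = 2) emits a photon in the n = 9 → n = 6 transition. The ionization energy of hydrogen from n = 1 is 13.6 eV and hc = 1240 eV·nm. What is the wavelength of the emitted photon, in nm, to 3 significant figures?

For Z = 2 the level energies scale as Z², so the effective Rydberg energy is 13.6 × 4 = 54.40 eV.
ΔE = 54.40 × (1/6² − 1/9²) = 54.40 × 0.01543 = 0.8395 eV.
λ = hc/ΔE = 1240 / 0.8395 = 1480 nm.

1480 nm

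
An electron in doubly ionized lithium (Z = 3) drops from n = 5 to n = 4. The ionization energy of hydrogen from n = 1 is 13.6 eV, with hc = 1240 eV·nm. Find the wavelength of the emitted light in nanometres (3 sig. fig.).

For Z = 3 the level energies scale as Z², so the effective Rydberg energy is 13.6 × 9 = 122.4 eV.
ΔE = 122.4 × (1/4² − 1/5²) = 122.4 × 0.02250 = 2.754 eV.
λ = hc/ΔE = 1240 / 2.754 = 450 nm.

450 nm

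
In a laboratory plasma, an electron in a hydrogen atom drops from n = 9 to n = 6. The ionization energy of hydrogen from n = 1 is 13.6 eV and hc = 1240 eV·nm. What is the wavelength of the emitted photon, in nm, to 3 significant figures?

ΔE = 13.60 × (1/6² − 1/9²) = 13.60 × 0.01543 = 0.2099 eV.
λ = hc/ΔE = 1240 / 0.2099 = 5910 nm.

5910 nm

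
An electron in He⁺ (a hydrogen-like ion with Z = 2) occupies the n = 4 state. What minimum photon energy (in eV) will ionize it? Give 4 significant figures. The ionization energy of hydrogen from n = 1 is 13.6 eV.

3.400 eV

E_n = −13.6 Z²/n² = −54.40/n² eV for Z = 2.
E_4 = −54.40/16 = −3.400 eV, so ionization (to E = 0) requires 3.400 eV.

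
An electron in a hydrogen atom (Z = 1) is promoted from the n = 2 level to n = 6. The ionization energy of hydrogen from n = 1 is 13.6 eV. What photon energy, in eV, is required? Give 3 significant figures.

E_6 = −13.60/36 = −0.3778 eV and E_2 = −13.60/4 = −3.400 eV.
The photon energy is |E_6 − E_2| = 3.02 eV.

3.02 eV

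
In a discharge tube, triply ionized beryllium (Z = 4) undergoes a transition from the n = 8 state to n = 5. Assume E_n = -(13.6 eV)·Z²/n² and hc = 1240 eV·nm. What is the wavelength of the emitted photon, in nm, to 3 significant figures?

For Z = 4 the level energies scale as Z², so the effective Rydberg energy is 13.6 × 16 = 217.6 eV.
ΔE = 217.6 × (1/5² − 1/8²) = 217.6 × 0.02438 = 5.304 eV.
λ = hc/ΔE = 1240 / 5.304 = 234 nm.

234 nm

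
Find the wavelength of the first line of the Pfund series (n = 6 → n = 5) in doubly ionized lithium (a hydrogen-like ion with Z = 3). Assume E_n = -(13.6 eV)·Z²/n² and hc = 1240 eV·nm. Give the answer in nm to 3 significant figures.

829 nm

The Pfund series terminates on n_f = 5; the first line has n_i = 5+1 = 6.
ΔE = 122.4 × (1/5² − 1/6²) = 1.496 eV.
λ = 1240 / 1.496 = 829 nm.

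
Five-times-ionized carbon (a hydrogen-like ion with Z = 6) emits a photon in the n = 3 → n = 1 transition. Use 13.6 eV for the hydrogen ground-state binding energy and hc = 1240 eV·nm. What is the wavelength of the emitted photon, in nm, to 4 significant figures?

For Z = 6 the level energies scale as Z², so the effective Rydberg energy is 13.6 × 36 = 489.6 eV.
ΔE = 489.6 × (1/1² − 1/3²) = 489.6 × 0.8889 = 435.2 eV.
λ = hc/ΔE = 1240 / 435.2 = 2.849 nm.

2.849 nm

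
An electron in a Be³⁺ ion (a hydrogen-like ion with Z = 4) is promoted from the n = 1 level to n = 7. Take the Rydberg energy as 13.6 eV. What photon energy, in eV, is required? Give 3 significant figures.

The Bohr energies scale as Z², so for Z = 4: E_n = −217.6/n² eV.
E_7 = −217.6/49 = −4.441 eV and E_1 = −217.6/1 = −217.6 eV.
The photon energy is |E_7 − E_1| = 213 eV.

213 eV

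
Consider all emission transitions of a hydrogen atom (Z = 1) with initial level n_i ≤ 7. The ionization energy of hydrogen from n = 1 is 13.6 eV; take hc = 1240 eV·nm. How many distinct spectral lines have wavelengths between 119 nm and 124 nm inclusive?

Enumerate all n_i → n_f pairs with 1 ≤ n_f < n_i ≤ 7 and compute λ = 1240 / [13.6·1·(1/n_f² − 1/n_i²)].
Lines falling in [119, 124] nm: 2→1 (121.6 nm).

1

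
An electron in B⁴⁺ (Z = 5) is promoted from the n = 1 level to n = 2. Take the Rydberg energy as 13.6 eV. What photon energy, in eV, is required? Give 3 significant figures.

255 eV

The Bohr energies scale as Z², so for Z = 5: E_n = −340.0/n² eV.
E_2 = −340.0/4 = −85.00 eV and E_1 = −340.0/1 = −340.0 eV.
The photon energy is |E_2 − E_1| = 255 eV.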